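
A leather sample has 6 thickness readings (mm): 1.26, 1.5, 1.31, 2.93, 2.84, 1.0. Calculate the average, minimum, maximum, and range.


Average = 1.81 mm
Min = 1.0 mm
Max = 2.93 mm
Range = 1.93 mm

Sum = 10.84
Average = 10.84 / 6 = 1.81 mm
Minimum = 1.0 mm
Maximum = 2.93 mm
Range = 2.93 - 1.0 = 1.93 mm


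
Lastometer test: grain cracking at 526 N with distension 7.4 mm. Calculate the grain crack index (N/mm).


71.1 N/mm

Grain crack index = force / distension
Index = 526 / 7.4 = 71.1 N/mm


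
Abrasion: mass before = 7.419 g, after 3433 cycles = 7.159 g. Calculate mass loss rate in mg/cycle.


Mass loss = 7.419 - 7.159 = 0.260 g
Rate = 0.260 / 3433 x 1000 = 0.076 mg/cycle


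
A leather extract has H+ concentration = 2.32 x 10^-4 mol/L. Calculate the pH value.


pH = 3.63


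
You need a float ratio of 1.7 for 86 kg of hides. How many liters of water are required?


146.2 L


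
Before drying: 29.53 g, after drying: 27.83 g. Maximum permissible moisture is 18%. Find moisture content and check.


Moisture content = 5.8%
Acceptable: Yes


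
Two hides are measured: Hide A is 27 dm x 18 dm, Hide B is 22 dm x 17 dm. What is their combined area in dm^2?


Hide A area = 27 x 18 = 486 dm^2
Hide B area = 22 x 17 = 374 dm^2
Total = 486 + 374 = 860 dm^2


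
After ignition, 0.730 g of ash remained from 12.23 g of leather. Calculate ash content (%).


Ash% = 0.730 / 12.23 x 100
Ash% = 5.97%


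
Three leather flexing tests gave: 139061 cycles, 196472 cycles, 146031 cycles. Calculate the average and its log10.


Average = 160521 cycles
log10 = 5.21

Average = (139061 + 196472 + 146031) / 3 = 160521 cycles
log10(160521) = 5.21


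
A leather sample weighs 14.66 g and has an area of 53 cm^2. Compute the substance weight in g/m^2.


2766.0 g/m^2

Substance weight = mass / area x 10000
SW = 14.66 / 53 x 10000
SW = 2766.0 g/m^2


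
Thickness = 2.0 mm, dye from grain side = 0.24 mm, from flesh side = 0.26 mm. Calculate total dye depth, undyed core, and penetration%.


Total dyed = 0.24 + 0.26 = 0.50 mm
Undyed core = 2.0 - 0.50 = 1.50 mm
Penetration = 0.50 / 2.0 x 100 = 25.0%


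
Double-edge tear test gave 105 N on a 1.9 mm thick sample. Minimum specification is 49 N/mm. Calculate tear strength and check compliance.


Tear strength = 105 / 1.9 = 55.3 N/mm
Required minimum = 49 N/mm
Compliant: Yes


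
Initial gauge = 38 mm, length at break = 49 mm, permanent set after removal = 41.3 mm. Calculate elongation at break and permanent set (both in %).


Elongation at break = (49 - 38) / 38 x 100 = 28.9%
Permanent set = (41.3 - 38) / 38 x 100 = 8.7%


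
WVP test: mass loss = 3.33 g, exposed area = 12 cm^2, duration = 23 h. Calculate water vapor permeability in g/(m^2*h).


120.65 g/(m^2*h)

WVP = mass_loss / (area x time) x 10000
WVP = 3.33 / (12 x 23) x 10000
WVP = 3.33 / 276 x 10000 = 120.65 g/(m^2*h)


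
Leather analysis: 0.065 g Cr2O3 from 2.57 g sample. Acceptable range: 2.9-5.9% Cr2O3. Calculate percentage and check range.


Cr2O3 = 2.53%
Within range: No


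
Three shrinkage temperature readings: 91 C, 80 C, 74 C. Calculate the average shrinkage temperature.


Average = (91 + 80 + 74) / 3
Average = 245 / 3 = 81.7 C


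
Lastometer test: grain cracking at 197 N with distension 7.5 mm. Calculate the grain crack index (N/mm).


26.3 N/mm

Grain crack index = force / distension
Index = 197 / 7.5 = 26.3 N/mm


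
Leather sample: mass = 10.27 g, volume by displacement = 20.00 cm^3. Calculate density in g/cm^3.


Density = mass / volume
Density = 10.27 / 20.00 = 0.514 g/cm^3


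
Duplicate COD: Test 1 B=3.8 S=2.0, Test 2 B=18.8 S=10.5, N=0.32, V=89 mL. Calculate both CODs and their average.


COD1 = 51.8 mg/L
COD2 = 238.7 mg/L
Average = 145.3 mg/L

COD1 = (3.8 - 2.0) x 0.32 x 8000 / 89 = 51.8 mg/L
COD2 = (18.8 - 10.5) x 0.32 x 8000 / 89 = 238.7 mg/L
Average = (51.8 + 238.7) / 2 = 145.3 mg/L


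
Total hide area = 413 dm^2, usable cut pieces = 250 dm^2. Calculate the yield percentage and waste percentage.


Yield = 60.5%
Waste = 39.5%


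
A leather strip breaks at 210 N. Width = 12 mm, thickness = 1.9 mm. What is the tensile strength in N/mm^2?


Cross-sectional area = 12 x 1.9 = 22.8 mm^2
Tensile strength = 210 / 22.8 = 9.21 N/mm^2


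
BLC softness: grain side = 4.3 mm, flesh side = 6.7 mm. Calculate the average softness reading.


5.50 mm


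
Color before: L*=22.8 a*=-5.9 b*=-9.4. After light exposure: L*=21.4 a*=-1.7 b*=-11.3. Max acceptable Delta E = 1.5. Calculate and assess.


Delta E = 4.82
Passes: No

dL = -1.4, da = 4.2, db = -1.9
dE = sqrt((-1.4)^2 + (4.2)^2 + (-1.9)^2) = 4.82
Max = 1.5
Passes: No


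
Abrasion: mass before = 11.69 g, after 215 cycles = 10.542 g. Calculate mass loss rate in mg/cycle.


5.340 mg/cycle

Mass loss = 11.69 - 10.542 = 1.148 g
Rate = 1.148 / 215 x 1000 = 5.340 mg/cycle


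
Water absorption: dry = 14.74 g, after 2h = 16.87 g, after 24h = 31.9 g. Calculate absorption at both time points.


WA (2h) = (16.87 - 14.74) / 14.74 x 100 = 14.5%
WA (24h) = (31.9 - 14.74) / 14.74 x 100 = 116.4%


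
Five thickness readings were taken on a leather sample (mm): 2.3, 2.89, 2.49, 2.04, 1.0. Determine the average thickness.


2.14 mm

Sum = 2.3 + 2.89 + 2.49 + 2.04 + 1.0 = 10.72
Average = 10.72 / 5 = 2.14 mm


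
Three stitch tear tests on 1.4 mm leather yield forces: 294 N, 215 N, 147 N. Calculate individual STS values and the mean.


STS1 = 294 / 1.4 = 210.0 N/mm
STS2 = 215 / 1.4 = 153.6 N/mm
STS3 = 147 / 1.4 = 105.0 N/mm
Mean = (210.0 + 153.6 + 105.0) / 3 = 156.2 N/mm


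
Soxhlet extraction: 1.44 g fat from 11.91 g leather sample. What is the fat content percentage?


12.1%

Fat content = 1.44 / 11.91 x 100
Fat = 12.1%


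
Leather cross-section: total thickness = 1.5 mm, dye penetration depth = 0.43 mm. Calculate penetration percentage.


28.7%


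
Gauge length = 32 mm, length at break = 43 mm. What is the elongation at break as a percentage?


Extension = 43 - 32 = 11 mm
Elongation = 11 / 32 x 100 = 34.4%


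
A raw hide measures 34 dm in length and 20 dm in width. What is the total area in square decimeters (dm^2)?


680 dm^2

Area = length x width
Area = 34 x 20 = 680 dm^2


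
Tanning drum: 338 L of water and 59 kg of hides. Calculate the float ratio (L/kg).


Float ratio = water / hide weight
Ratio = 338 / 59 = 5.7


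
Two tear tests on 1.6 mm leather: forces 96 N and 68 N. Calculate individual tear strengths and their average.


Tear 1 = 96 / 1.6 = 60.0 N/mm
Tear 2 = 68 / 1.6 = 42.5 N/mm
Average = (60.0 + 42.5) / 2 = 51.3 N/mm


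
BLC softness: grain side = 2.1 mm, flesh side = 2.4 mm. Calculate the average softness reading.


2.25 mm

Average = (2.1 + 2.4) / 2
Average = 2.25 mm


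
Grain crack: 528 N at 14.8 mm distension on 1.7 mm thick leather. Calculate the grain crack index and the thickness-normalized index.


Crack index = 528 / 14.8 = 35.7 N/mm
Normalized = 35.7 / 1.7 = 21.0 N/mm per mm


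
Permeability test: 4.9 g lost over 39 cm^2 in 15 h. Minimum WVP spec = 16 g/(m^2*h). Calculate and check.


WVP = 4.9 / (39 x 15) x 10000 = 83.76 g/(m^2*h)
Minimum: 16 g/(m^2*h)
Meets spec: Yes


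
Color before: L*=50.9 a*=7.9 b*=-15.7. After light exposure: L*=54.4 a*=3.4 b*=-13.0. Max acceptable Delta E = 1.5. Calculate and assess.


dL = 3.5, da = -4.5, db = 2.7
dE = sqrt((3.5)^2 + (-4.5)^2 + (2.7)^2) = 6.31
Max = 1.5
Passes: No


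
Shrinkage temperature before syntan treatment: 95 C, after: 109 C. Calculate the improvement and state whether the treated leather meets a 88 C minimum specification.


Improvement = 109 - 95 = 14 C
Spec check: 109 C >= 88 C? Yes


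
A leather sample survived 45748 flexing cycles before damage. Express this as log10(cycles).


log10(45748) = 4.66


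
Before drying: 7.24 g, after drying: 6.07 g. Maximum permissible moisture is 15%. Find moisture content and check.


MC = (7.24 - 6.07) / 7.24 x 100 = 16.2%
Maximum: 15%
Acceptable: No


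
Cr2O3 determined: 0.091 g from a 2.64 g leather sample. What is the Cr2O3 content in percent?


3.45%


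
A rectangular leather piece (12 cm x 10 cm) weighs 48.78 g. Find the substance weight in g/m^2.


Area = 12 x 10 = 120 cm^2
SW = 48.78 / 120 x 10000 = 4065.0 g/m^2


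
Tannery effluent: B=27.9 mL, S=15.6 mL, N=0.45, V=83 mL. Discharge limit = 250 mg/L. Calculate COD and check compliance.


COD = (27.9 - 15.6) x 0.45 x 8000 / 83 = 533.5 mg/L
Limit: 250 mg/L
Compliant: No


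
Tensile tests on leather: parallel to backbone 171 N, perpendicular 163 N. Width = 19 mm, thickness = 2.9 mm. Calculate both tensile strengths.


Parallel = 3.10 N/mm^2
Perpendicular = 2.96 N/mm^2

Area = 19 x 2.9 = 55.1 mm^2
TS (parallel) = 171 / 55.1 = 3.10 N/mm^2
TS (perpendicular) = 163 / 55.1 = 2.96 N/mm^2


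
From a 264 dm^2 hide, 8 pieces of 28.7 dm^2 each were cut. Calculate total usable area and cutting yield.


Usable area = 229.6 dm^2
Yield = 87.0%


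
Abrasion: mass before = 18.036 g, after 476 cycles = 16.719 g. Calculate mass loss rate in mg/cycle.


2.767 mg/cycle

Mass loss = 18.036 - 16.719 = 1.317 g
Rate = 1.317 / 476 x 1000 = 2.767 mg/cycle


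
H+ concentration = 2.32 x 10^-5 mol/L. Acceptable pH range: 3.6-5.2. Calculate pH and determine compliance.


pH = 4.63
Compliant: Yes


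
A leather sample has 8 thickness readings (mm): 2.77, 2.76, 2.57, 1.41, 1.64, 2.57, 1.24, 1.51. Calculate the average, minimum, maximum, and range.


Average = 2.06 mm
Min = 1.24 mm
Max = 2.77 mm
Range = 1.53 mm

Sum = 16.47
Average = 16.47 / 8 = 2.06 mm
Minimum = 1.24 mm
Maximum = 2.77 mm
Range = 2.77 - 1.24 = 1.53 mm


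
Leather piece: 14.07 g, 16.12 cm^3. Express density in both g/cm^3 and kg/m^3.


0.873 g/cm^3
873 kg/m^3

Density = 14.07 / 16.12 = 0.873 g/cm^3
Convert: 0.873 x 1000 = 873 kg/m^3


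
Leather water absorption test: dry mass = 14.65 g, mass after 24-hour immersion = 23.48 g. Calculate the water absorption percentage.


60.3%


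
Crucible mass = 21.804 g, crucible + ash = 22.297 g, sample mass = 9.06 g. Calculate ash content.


Ash mass = 0.493 g
Ash content = 5.44%

Ash mass = 22.297 - 21.804 = 0.493 g
Ash% = 0.493 / 9.06 x 100 = 5.44%


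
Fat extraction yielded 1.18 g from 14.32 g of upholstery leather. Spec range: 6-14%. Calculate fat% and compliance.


Fat content = 8.2%
Compliant: Yes

Fat% = 1.18 / 14.32 x 100 = 8.2%
Spec range: 6-14%
Compliant: Yes


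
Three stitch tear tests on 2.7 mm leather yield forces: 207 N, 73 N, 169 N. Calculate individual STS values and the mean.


STS1 = 207 / 2.7 = 76.7 N/mm
STS2 = 73 / 2.7 = 27.0 N/mm
STS3 = 169 / 2.7 = 62.6 N/mm
Mean = (76.7 + 27.0 + 62.6) / 3 = 55.4 N/mm


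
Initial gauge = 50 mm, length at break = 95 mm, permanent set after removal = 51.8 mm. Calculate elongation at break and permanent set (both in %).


Elongation at break = (95 - 50) / 50 x 100 = 90.0%
Permanent set = (51.8 - 50) / 50 x 100 = 3.6%


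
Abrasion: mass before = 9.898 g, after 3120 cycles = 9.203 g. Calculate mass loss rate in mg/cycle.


0.223 mg/cycle


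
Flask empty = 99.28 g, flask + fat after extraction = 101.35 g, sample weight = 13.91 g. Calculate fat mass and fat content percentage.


Fat mass = 101.35 - 99.28 = 2.07 g
Fat% = 2.07 / 13.91 x 100 = 14.9%


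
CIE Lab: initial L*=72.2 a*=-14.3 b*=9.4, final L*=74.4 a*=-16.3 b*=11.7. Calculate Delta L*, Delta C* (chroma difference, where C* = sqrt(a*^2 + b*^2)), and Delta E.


Delta L* = 2.2
Delta C* = 2.95
Delta E = 3.76


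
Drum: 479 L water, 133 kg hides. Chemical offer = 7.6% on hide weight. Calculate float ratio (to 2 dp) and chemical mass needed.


Float ratio = 479 / 133 = 3.60
Chemical = 133 x 7.6 / 100 = 10.108 kg


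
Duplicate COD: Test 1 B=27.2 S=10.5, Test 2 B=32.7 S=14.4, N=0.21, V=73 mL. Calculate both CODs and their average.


COD1 = (27.2 - 10.5) x 0.21 x 8000 / 73 = 384.3 mg/L
COD2 = (32.7 - 14.4) x 0.21 x 8000 / 73 = 421.2 mg/L
Average = (384.3 + 421.2) / 2 = 402.8 mg/L


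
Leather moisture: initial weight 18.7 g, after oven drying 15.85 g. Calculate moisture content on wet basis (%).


Moisture = 18.7 - 15.85 = 2.85 g
MC = 2.85 / 18.7 x 100 = 15.2%


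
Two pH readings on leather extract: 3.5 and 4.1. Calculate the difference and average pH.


Difference = 0.6
Average pH = 3.80

Difference = |3.5 - 4.1| = 0.6
Average = (3.5 + 4.1) / 2 = 3.80


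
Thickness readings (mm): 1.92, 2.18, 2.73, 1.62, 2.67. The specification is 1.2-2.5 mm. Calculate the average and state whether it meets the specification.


Sum = 11.12
Average = 11.12 / 5 = 2.22 mm
Specification range: 1.2 to 2.5 mm
Within spec: Yes


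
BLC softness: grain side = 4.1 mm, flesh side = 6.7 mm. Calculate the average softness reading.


Average = (4.1 + 6.7) / 2
Average = 5.40 mm


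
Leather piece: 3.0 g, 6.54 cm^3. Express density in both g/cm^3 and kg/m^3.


Density = 3.0 / 6.54 = 0.459 g/cm^3
Convert: 0.459 x 1000 = 459 kg/m^3


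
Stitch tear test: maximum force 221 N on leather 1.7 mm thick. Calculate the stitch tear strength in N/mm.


Stitch tear strength = force / thickness
STS = 221 / 1.7 = 130.0 N/mm


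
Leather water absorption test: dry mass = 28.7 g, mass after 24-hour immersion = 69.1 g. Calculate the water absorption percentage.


140.8%

Water absorbed = 69.1 - 28.7 = 40.40 g
WA% = 40.40 / 28.7 x 100 = 140.8%


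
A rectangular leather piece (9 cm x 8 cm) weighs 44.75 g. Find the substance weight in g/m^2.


Area = 9 x 8 = 72 cm^2
SW = 44.75 / 72 x 10000 = 6215.3 g/m^2


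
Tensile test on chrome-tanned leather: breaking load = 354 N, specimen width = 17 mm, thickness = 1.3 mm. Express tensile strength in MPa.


Cross-section = 17 x 1.3 = 22.1 mm^2
TS = 354 / 22.1 = 16.02 MPa
(1 N/mm^2 = 1 MPa)


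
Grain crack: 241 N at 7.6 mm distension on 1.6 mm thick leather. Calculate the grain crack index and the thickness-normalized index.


Crack index = 241 / 7.6 = 31.7 N/mm
Normalized = 31.7 / 1.6 = 19.8 N/mm per mm


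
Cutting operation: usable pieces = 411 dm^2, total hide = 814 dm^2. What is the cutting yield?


50.5%

Yield = usable / total x 100
Yield = 411 / 814 x 100 = 50.5%


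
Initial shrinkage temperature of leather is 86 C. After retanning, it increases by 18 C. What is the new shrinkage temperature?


New Ts = 86 + 18 = 104 C


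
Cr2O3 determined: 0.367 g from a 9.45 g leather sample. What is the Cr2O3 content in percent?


3.88%


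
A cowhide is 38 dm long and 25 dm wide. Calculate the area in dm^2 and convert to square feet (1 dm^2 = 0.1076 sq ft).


Area = 38 x 25 = 950 dm^2
Conversion: 950 x 0.1076 = 102.22 sq ft


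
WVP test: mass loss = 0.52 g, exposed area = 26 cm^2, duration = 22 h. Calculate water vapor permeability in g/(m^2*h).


WVP = mass_loss / (area x time) x 10000
WVP = 0.52 / (26 x 22) x 10000
WVP = 0.52 / 572 x 10000 = 9.09 g/(m^2*h)


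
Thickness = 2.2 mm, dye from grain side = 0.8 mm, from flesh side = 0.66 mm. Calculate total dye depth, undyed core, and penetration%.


Total dyed = 1.46 mm
Undyed core = 0.74 mm
Penetration = 66.4%

Total dyed = 0.8 + 0.66 = 1.46 mm
Undyed core = 2.2 - 1.46 = 0.74 mm
Penetration = 1.46 / 2.2 x 100 = 66.4%


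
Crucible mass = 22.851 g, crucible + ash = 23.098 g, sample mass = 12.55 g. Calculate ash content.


Ash mass = 0.247 g
Ash content = 1.97%


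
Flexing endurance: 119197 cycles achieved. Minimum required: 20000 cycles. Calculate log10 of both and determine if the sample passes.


Achieved: log10 = 5.08
Required: log10 = 4.30
Passes: Yes

log10(119197) = 5.08
log10(20000) = 4.30
Passes: Yes


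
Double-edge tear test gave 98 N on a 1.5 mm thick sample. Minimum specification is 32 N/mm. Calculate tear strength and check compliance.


Tear strength = 98 / 1.5 = 65.3 N/mm
Required minimum = 32 N/mm
Compliant: Yes


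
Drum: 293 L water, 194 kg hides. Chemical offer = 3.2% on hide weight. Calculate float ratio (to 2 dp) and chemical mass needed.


Float ratio = 293 / 194 = 1.51
Chemical = 194 x 3.2 / 100 = 6.208 kg


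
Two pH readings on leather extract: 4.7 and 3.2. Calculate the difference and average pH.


Difference = |4.7 - 3.2| = 1.5
Average = (4.7 + 3.2) / 2 = 3.95


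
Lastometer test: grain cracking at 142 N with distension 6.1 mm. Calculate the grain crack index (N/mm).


23.3 N/mm


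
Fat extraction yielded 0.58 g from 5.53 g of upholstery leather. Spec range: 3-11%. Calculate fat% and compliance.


Fat content = 10.5%
Compliant: Yes

Fat% = 0.58 / 5.53 x 100 = 10.5%
Spec range: 3-11%
Compliant: Yes


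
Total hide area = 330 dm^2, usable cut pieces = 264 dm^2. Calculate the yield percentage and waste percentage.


Yield = 80.0%
Waste = 20.0%


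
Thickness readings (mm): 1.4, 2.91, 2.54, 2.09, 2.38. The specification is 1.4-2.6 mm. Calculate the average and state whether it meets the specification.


Sum = 11.32
Average = 11.32 / 5 = 2.26 mm
Specification range: 1.4 to 2.6 mm
Within spec: Yes


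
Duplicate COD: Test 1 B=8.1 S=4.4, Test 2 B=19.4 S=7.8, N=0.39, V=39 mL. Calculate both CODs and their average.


COD1 = (8.1 - 4.4) x 0.39 x 8000 / 39 = 296.0 mg/L
COD2 = (19.4 - 7.8) x 0.39 x 8000 / 39 = 928.0 mg/L
Average = (296.0 + 928.0) / 2 = 612.0 mg/L


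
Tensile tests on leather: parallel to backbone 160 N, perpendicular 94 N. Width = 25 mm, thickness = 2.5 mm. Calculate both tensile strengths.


Parallel = 2.56 N/mm^2
Perpendicular = 1.50 N/mm^2

Area = 25 x 2.5 = 62.5 mm^2
TS (parallel) = 160 / 62.5 = 2.56 N/mm^2
TS (perpendicular) = 94 / 62.5 = 1.50 N/mm^2


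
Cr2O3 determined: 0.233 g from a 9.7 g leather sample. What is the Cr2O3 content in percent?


Cr2O3% = 0.233 / 9.7 x 100
Cr2O3% = 2.40%


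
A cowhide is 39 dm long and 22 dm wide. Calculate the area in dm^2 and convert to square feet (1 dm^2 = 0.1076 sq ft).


Area = 39 x 22 = 858 dm^2
Conversion: 858 x 0.1076 = 92.32 sq ft


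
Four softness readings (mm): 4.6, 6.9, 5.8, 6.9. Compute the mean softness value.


6.05 mm


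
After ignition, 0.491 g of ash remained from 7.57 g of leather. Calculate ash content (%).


6.49%

Ash% = 0.491 / 7.57 x 100
Ash% = 6.49%


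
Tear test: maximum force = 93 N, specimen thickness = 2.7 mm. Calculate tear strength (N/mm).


Tear strength = force / thickness
Tear = 93 / 2.7 = 34.4 N/mm


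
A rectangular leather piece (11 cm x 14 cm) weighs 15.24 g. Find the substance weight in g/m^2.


989.6 g/m^2

Area = 11 x 14 = 154 cm^2
SW = 15.24 / 154 x 10000 = 989.6 g/m^2


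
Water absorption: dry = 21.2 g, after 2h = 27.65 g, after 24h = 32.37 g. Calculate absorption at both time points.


WA (2h) = (27.65 - 21.2) / 21.2 x 100 = 30.4%
WA (24h) = (32.37 - 21.2) / 21.2 x 100 = 52.7%


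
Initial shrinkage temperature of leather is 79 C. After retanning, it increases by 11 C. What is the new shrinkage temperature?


New Ts = 79 + 11 = 90 C


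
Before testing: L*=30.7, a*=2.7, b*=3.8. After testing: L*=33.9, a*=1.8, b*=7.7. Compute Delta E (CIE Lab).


Delta E = 5.12


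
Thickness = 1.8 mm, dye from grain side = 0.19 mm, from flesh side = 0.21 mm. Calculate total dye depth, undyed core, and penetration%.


Total dyed = 0.40 mm
Undyed core = 1.40 mm
Penetration = 22.2%

Total dyed = 0.19 + 0.21 = 0.40 mm
Undyed core = 1.8 - 0.40 = 1.40 mm
Penetration = 0.40 / 1.8 x 100 = 22.2%


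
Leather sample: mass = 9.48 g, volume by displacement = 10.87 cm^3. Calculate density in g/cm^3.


0.872 g/cm^3


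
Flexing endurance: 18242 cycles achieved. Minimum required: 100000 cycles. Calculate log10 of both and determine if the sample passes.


log10(18242) = 4.26
log10(100000) = 5.00
Passes: No


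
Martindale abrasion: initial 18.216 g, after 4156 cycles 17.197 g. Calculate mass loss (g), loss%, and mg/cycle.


Loss = 18.216 - 17.197 = 1.019 g
Loss% = 1.019 / 18.216 x 100 = 5.59%
Rate = 1.019 / 4156 x 1000 = 0.245 mg/cycle


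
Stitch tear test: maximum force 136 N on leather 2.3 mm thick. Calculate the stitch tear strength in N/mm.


Stitch tear strength = force / thickness
STS = 136 / 2.3 = 59.1 N/mm


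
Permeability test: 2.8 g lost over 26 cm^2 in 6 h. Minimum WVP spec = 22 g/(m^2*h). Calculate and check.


WVP = 179.49 g/(m^2*h)
Meets specification: Yes


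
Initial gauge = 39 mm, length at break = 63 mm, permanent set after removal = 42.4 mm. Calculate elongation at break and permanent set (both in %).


Elongation at break = (63 - 39) / 39 x 100 = 61.5%
Permanent set = (42.4 - 39) / 39 x 100 = 8.7%


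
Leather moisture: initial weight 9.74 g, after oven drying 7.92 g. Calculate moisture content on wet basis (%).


Moisture = 9.74 - 7.92 = 1.82 g
MC = 1.82 / 9.74 x 100 = 18.7%


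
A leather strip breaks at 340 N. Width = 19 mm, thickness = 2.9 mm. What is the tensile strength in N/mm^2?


Cross-sectional area = 19 x 2.9 = 55.1 mm^2
Tensile strength = 340 / 55.1 = 6.17 N/mm^2


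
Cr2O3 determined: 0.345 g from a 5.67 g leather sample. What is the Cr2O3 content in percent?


Cr2O3% = 0.345 / 5.67 x 100
Cr2O3% = 6.08%


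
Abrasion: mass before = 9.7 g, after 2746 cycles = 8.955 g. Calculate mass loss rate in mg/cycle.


Mass loss = 9.7 - 8.955 = 0.745 g
Rate = 0.745 / 2746 x 1000 = 0.271 mg/cycle


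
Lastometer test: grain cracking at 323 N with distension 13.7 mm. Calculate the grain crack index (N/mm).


23.6 N/mm

Grain crack index = force / distension
Index = 323 / 13.7 = 23.6 N/mm


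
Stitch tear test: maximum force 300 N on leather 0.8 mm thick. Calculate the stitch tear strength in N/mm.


375.0 N/mm


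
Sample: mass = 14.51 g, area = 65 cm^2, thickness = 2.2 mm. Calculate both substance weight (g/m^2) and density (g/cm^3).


SW = 14.51 / 65 x 10000 = 2232.3 g/m^2
Volume = 65 x 2.2 / 10 = 14.30 cm^3
Density = 14.51 / 14.30 = 1.015 g/cm^3


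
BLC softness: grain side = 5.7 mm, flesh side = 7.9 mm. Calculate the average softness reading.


Average = (5.7 + 7.9) / 2
Average = 6.80 mm


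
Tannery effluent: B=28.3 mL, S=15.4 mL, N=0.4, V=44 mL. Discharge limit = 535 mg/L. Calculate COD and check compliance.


COD = 938.2 mg/L
Compliant: No

COD = (28.3 - 15.4) x 0.4 x 8000 / 44 = 938.2 mg/L
Limit: 535 mg/L
Compliant: No


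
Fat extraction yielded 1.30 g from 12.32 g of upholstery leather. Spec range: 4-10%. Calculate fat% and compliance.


Fat content = 10.6%
Compliant: No


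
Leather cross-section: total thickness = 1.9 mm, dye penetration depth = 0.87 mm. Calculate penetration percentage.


Penetration% = 0.87 / 1.9 x 100
Penetration = 45.8%


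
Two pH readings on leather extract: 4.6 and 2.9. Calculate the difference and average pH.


Difference = |4.6 - 2.9| = 1.7
Average = (4.6 + 2.9) / 2 = 3.75


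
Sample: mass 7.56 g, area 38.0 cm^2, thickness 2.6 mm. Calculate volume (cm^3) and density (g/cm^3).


Thickness in cm = 2.6 / 10 = 0.26 cm
Volume = 38.0 x 0.26 = 9.880 cm^3
Density = 7.56 / 9.880 = 0.765 g/cm^3


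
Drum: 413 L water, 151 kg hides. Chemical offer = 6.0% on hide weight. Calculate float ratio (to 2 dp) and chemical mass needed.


Float ratio = 413 / 151 = 2.74
Chemical = 151 x 6.0 / 100 = 9.06 kg


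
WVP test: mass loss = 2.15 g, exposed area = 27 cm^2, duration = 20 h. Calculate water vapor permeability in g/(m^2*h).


WVP = mass_loss / (area x time) x 10000
WVP = 2.15 / (27 x 20) x 10000
WVP = 2.15 / 540 x 10000 = 39.81 g/(m^2*h)


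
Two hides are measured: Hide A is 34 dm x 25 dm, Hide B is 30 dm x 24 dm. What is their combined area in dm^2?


1570 dm^2

Hide A area = 34 x 25 = 850 dm^2
Hide B area = 30 x 24 = 720 dm^2
Total = 850 + 720 = 1570 dm^2


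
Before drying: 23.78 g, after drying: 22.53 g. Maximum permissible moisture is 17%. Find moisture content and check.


MC = (23.78 - 22.53) / 23.78 x 100 = 5.3%
Maximum: 17%
Acceptable: Yes


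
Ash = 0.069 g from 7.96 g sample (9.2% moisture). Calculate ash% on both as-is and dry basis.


As-is ash% = 0.069 / 7.96 x 100 = 0.87%
Dry mass = 7.96 x (100 - 9.2) / 100 = 7.22768 g
Dry-basis ash% = 0.069 / 7.22768 x 100 = 0.95%


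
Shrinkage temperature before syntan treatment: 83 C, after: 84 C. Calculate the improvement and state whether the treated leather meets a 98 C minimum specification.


Improvement = 1 C
Meets 98 C spec: No

Improvement = 84 - 83 = 1 C
Spec check: 84 C >= 98 C? No


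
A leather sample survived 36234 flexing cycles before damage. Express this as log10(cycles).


log10(36234) = 4.56


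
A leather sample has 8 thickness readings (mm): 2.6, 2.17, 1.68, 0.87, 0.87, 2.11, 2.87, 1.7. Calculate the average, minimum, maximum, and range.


Average = 1.86 mm
Min = 0.87 mm
Max = 2.87 mm
Range = 2.00 mm


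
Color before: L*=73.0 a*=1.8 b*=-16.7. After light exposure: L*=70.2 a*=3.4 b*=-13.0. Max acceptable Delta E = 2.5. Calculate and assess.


Delta E = 4.91
Passes: No


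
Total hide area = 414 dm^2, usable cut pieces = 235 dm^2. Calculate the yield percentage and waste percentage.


Yield = 235 / 414 x 100 = 56.8%
Waste = 414 - 235 = 179 dm^2
Waste% = 100 - 56.8 = 43.2%


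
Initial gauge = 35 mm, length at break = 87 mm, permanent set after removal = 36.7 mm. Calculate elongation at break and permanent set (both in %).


Elongation at break = 148.6%
Permanent set = 4.9%

Elongation at break = (87 - 35) / 35 x 100 = 148.6%
Permanent set = (36.7 - 35) / 35 x 100 = 4.9%


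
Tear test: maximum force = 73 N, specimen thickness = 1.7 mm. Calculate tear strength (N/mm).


Tear strength = force / thickness
Tear = 73 / 1.7 = 42.9 N/mm


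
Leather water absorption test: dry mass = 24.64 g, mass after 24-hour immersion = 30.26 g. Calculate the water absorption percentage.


22.8%


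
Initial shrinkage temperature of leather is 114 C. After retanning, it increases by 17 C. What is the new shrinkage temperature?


131 C

New Ts = 114 + 17 = 131 C


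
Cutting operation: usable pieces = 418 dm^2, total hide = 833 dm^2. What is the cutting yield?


Yield = usable / total x 100
Yield = 418 / 833 x 100 = 50.2%


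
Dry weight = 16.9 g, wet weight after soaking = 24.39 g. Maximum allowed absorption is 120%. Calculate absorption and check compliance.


WA = (24.39 - 16.9) / 16.9 x 100 = 44.3%
Maximum allowed: 120%
Compliant: Yes


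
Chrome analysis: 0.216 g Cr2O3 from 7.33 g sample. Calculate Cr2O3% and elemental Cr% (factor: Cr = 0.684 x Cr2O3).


Cr2O3% = 0.216 / 7.33 x 100 = 2.95%
Cr% = 2.95 x 0.684 = 2.02%


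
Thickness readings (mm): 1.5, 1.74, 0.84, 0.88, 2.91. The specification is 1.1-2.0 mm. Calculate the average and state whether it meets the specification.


Average = 1.57 mm
Within specification: Yes


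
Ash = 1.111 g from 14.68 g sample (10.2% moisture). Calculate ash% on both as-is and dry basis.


As-is ash% = 1.111 / 14.68 x 100 = 7.57%
Dry mass = 14.68 x (100 - 10.2) / 100 = 13.18264 g
Dry-basis ash% = 1.111 / 13.18264 x 100 = 8.43%


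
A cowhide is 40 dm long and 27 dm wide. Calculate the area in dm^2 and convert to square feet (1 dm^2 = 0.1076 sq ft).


Area = 40 x 27 = 1080 dm^2
Conversion: 1080 x 0.1076 = 116.21 sq ft


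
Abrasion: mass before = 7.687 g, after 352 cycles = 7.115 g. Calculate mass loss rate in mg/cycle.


1.625 mg/cycle

Mass loss = 7.687 - 7.115 = 0.572 g
Rate = 0.572 / 352 x 1000 = 1.625 mg/cycle


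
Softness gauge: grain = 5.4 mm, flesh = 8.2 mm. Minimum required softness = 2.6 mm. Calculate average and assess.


Average = (5.4 + 8.2) / 2 = 6.80 mm
Minimum = 2.6 mm
Meets requirement: Yes


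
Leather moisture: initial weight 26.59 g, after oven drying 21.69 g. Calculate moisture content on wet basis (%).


18.4%


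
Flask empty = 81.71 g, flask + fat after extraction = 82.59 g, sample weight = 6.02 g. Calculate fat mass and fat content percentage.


Fat mass = 0.88 g
Fat content = 14.6%

Fat mass = 82.59 - 81.71 = 0.88 g
Fat% = 0.88 / 6.02 x 100 = 14.6%


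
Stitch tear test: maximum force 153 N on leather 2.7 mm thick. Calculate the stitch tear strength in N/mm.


56.7 N/mm


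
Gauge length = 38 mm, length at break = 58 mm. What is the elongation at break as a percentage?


Extension = 58 - 38 = 20 mm
Elongation = 20 / 38 x 100 = 52.6%


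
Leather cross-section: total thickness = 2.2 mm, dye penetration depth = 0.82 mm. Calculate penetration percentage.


37.3%

Penetration% = 0.82 / 2.2 x 100
Penetration = 37.3%


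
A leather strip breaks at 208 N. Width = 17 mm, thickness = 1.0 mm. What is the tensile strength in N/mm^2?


Cross-sectional area = 17 x 1.0 = 17.0 mm^2
Tensile strength = 208 / 17.0 = 12.24 N/mm^2


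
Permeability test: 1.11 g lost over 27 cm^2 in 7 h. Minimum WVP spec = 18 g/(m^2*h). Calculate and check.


WVP = 1.11 / (27 x 7) x 10000 = 58.73 g/(m^2*h)
Minimum: 18 g/(m^2*h)
Meets spec: Yes


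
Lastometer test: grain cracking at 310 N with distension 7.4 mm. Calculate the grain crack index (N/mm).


Grain crack index = force / distension
Index = 310 / 7.4 = 41.9 N/mm


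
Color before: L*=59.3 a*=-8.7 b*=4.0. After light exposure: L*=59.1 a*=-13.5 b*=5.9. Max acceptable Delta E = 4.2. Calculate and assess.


Delta E = 5.17
Passes: No

dL = -0.2, da = -4.8, db = 1.9
dE = sqrt((-0.2)^2 + (-4.8)^2 + (1.9)^2) = 5.17
Max = 4.2
Passes: No


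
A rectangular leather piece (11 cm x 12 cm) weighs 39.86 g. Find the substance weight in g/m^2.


3019.7 g/m^2

Area = 11 x 12 = 132 cm^2
SW = 39.86 / 132 x 10000 = 3019.7 g/m^2


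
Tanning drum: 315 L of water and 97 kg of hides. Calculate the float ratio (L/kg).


3.2


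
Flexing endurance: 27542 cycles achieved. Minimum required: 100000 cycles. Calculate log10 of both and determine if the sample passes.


log10(27542) = 4.44
log10(100000) = 5.00
Passes: No


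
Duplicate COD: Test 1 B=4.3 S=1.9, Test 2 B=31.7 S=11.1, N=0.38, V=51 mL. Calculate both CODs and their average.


COD1 = 143.1 mg/L
COD2 = 1227.9 mg/L
Average = 685.5 mg/L

COD1 = (4.3 - 1.9) x 0.38 x 8000 / 51 = 143.1 mg/L
COD2 = (31.7 - 11.1) x 0.38 x 8000 / 51 = 1227.9 mg/L
Average = (143.1 + 1227.9) / 2 = 685.5 mg/L


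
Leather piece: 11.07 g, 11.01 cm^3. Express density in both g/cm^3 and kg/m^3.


Density = 11.07 / 11.01 = 1.005 g/cm^3
Convert: 1.005 x 1000 = 1005 kg/m^3


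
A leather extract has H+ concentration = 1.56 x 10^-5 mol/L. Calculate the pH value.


pH = -log10[H+]
pH = -log10(1.56 x 10^-5) = 4.81


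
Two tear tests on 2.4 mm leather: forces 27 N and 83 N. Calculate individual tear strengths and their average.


Tear 1 = 27 / 2.4 = 11.3 N/mm
Tear 2 = 83 / 2.4 = 34.6 N/mm
Average = (11.3 + 34.6) / 2 = 23.0 N/mm


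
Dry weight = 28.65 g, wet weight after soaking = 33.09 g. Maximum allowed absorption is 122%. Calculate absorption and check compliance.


Absorption = 15.5%
Compliant: Yes


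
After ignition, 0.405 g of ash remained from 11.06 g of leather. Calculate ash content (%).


3.66%


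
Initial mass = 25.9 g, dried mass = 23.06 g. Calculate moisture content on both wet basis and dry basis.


Wet basis = 11.0%
Dry basis = 12.3%


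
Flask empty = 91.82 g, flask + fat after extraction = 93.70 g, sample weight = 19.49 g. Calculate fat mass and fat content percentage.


Fat mass = 1.88 g
Fat content = 9.6%


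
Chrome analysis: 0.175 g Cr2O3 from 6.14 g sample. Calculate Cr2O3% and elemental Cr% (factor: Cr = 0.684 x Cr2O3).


Cr2O3% = 0.175 / 6.14 x 100 = 2.85%
Cr% = 2.85 x 0.684 = 1.95%


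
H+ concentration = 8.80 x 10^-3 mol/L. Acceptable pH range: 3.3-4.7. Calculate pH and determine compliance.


pH = -log10(8.80 x 10^-3) = 2.06
Range: 3.3 to 4.7
Compliant: No


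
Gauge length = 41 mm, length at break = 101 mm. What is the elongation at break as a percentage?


146.3%

Extension = 101 - 41 = 60 mm
Elongation = 60 / 41 x 100 = 146.3%


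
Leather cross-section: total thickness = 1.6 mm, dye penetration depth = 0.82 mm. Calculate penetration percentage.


Penetration% = 0.82 / 1.6 x 100
Penetration = 51.3%


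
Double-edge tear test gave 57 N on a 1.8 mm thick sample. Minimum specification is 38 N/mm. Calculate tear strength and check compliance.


Tear strength = 31.7 N/mm
Compliant: No

Tear strength = 57 / 1.8 = 31.7 N/mm
Required minimum = 38 N/mm
Compliant: No


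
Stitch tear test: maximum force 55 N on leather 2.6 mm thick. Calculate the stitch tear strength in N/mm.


21.2 N/mm

Stitch tear strength = force / thickness
STS = 55 / 2.6 = 21.2 N/mm


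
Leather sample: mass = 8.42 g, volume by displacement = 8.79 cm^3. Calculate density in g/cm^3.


0.958 g/cm^3

Density = mass / volume
Density = 8.42 / 8.79 = 0.958 g/cm^3


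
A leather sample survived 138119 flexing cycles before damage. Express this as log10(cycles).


log10(138119) = 5.14


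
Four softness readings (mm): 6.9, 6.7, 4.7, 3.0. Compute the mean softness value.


5.33 mm

Sum = 6.9 + 6.7 + 4.7 + 3.0
Mean = 21.3 / 4 = 5.33 mm


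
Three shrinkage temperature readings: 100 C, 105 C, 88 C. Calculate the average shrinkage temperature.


Average = (100 + 105 + 88) / 3
Average = 293 / 3 = 97.7 C


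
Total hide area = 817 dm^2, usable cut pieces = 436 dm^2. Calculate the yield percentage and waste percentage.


Yield = 53.4%
Waste = 46.6%

Yield = 436 / 817 x 100 = 53.4%
Waste = 817 - 436 = 381 dm^2
Waste% = 100 - 53.4 = 46.6%


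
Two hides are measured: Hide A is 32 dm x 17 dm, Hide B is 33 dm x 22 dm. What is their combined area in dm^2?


Hide A area = 32 x 17 = 544 dm^2
Hide B area = 33 x 22 = 726 dm^2
Total = 544 + 726 = 1270 dm^2


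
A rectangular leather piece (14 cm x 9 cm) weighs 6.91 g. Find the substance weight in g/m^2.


548.4 g/m^2


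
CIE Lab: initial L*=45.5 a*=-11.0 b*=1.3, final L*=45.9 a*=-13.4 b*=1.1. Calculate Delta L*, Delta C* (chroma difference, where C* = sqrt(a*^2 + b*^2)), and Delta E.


Delta L* = 45.9 - 45.5 = 0.4
C1* = sqrt((-11.0)^2 + (1.3)^2) = 11.077
C2* = sqrt((-13.4)^2 + (1.1)^2) = 13.445
Delta C* = 13.445 - 11.077 = 2.37
Delta E = sqrt((0.4)^2 + (-2.4)^2 + (-0.2)^2) = 2.44


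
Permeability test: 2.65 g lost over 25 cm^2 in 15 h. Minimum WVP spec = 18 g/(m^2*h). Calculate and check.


WVP = 2.65 / (25 x 15) x 10000 = 70.67 g/(m^2*h)
Minimum: 18 g/(m^2*h)
Meets spec: Yes


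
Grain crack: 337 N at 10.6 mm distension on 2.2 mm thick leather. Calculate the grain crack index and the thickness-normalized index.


Crack index = 337 / 10.6 = 31.8 N/mm
Normalized = 31.8 / 2.2 = 14.5 N/mm per mm


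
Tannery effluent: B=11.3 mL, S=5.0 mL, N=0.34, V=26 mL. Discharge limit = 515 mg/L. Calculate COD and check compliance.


COD = 659.1 mg/L
Compliant: No


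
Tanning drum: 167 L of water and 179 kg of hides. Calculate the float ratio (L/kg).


Float ratio = water / hide weight
Ratio = 167 / 179 = 0.9


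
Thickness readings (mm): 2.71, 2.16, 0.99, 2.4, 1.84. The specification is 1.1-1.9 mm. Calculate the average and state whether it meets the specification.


Average = 2.02 mm
Within specification: No

Sum = 10.10
Average = 10.10 / 5 = 2.02 mm
Specification range: 1.1 to 1.9 mm
Within spec: No


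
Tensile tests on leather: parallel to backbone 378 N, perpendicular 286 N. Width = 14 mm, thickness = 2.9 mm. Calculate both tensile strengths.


Parallel = 9.31 N/mm^2
Perpendicular = 7.04 N/mm^2


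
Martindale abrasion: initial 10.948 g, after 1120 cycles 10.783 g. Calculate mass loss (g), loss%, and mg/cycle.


Loss = 10.948 - 10.783 = 0.165 g
Loss% = 0.165 / 10.948 x 100 = 1.51%
Rate = 0.165 / 1120 x 1000 = 0.147 mg/cycle


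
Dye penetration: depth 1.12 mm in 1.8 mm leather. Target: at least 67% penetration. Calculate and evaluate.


Penetration = 1.12 / 1.8 x 100 = 62.2%
Target: 67%
Meets target: No


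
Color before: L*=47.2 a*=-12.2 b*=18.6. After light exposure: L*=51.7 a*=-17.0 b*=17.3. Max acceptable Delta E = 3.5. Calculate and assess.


Delta E = 6.71
Passes: No


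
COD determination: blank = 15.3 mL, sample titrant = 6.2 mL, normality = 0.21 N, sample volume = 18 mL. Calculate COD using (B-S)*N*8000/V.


849.3 mg/L

COD = (15.3 - 6.2) x 0.21 x 8000 / 18
COD = 9.1 x 0.21 x 8000 / 18
COD = 849.3 mg/L


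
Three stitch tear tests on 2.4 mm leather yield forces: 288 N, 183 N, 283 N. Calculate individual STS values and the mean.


STS1 = 120.0 N/mm
STS2 = 76.3 N/mm
STS3 = 117.9 N/mm
Mean = 104.7 N/mm

STS1 = 288 / 2.4 = 120.0 N/mm
STS2 = 183 / 2.4 = 76.3 N/mm
STS3 = 283 / 2.4 = 117.9 N/mm
Mean = (120.0 + 76.3 + 117.9) / 3 = 104.7 N/mm


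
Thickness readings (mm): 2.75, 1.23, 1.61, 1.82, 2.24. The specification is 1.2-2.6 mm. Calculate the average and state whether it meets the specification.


Sum = 9.65
Average = 9.65 / 5 = 1.93 mm
Specification range: 1.2 to 2.6 mm
Within spec: Yes


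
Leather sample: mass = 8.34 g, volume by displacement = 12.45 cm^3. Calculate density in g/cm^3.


0.670 g/cm^3


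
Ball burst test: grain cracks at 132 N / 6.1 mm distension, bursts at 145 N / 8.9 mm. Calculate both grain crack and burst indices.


Crack index = 132 / 6.1 = 21.6 N/mm
Burst index = 145 / 8.9 = 16.3 N/mm


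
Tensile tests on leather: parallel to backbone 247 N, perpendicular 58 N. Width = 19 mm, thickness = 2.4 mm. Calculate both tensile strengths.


Parallel = 5.42 N/mm^2
Perpendicular = 1.27 N/mm^2


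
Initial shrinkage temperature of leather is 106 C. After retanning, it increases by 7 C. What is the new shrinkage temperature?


New Ts = 106 + 7 = 113 C


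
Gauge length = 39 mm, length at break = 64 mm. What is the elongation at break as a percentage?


64.1%


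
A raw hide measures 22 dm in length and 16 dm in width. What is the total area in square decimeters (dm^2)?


Area = length x width
Area = 22 x 16 = 352 dm^2


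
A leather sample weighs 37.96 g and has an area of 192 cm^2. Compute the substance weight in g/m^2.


Substance weight = mass / area x 10000
SW = 37.96 / 192 x 10000
SW = 1977.1 g/m^2


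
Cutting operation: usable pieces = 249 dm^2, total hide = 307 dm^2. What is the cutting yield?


Yield = usable / total x 100
Yield = 249 / 307 x 100 = 81.1%


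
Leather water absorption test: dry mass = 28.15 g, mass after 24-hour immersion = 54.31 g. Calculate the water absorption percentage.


92.9%


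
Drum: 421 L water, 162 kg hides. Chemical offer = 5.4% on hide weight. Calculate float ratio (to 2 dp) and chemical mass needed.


Float ratio = 2.60
Chemical needed = 8.748 kg


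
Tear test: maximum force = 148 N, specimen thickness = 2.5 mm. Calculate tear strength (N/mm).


59.2 N/mm


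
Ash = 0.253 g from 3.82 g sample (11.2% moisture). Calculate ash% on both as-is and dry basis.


As-is ash% = 0.253 / 3.82 x 100 = 6.62%
Dry mass = 3.82 x (100 - 11.2) / 100 = 3.39216 g
Dry-basis ash% = 0.253 / 3.39216 x 100 = 7.46%


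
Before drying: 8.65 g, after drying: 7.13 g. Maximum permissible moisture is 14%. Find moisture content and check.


Moisture content = 17.6%
Acceptable: No

MC = (8.65 - 7.13) / 8.65 x 100 = 17.6%
Maximum: 14%
Acceptable: No


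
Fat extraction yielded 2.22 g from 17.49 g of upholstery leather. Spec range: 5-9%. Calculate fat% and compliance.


Fat% = 2.22 / 17.49 x 100 = 12.7%
Spec range: 5-9%
Compliant: No


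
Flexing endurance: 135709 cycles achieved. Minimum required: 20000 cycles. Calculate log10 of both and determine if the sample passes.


log10(135709) = 5.13
log10(20000) = 4.30
Passes: Yes
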